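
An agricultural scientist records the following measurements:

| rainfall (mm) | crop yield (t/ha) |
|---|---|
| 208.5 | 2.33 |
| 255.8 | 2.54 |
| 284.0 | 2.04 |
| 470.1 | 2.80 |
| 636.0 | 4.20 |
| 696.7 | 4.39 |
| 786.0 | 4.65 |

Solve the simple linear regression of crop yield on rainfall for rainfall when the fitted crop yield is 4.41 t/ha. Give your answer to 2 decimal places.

n = 7, Σx = 3337.1, Σy = 22.95, Σxy = 12415.79, Σx² = 1918238.79
Sxx = Σx² − (Σx)²/n = 1918238.79 − 1590890.915714 = 327347.874286
Sxy = Σxy − (Σx)(Σy)/n = 12415.79 − 10940.920714 = 1474.869286
b = Sxy/Sxx = 1474.869286/327347.874286 = 0.004506
a = ȳ − b·x̄ = 3.278571 − 0.004506·476.728571 = 1.130666
Set a + b·x = 4.41: x = (4.41 − 1.130666) / 0.004506 = 727.849631

727.85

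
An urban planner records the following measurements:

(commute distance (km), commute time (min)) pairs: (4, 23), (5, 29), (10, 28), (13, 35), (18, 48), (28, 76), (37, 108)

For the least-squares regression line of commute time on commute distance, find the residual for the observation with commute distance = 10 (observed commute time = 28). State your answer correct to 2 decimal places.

-5.39

n = 7, Σx = 115, Σy = 347, Σxy = 7960, Σx² = 2787
Sxx = Σx² − (Σx)²/n = 2787 − 1889.285714 = 897.714286
Sxy = Σxy − (Σx)(Σy)/n = 7960 − 5700.714286 = 2259.285714
b = Sxy/Sxx = 2259.285714/897.714286 = 2.516709
a = ȳ − b·x̄ = 49.571429 − 2.516709·16.428571 = 8.225493
ŷ(10) = 8.225493 + 2.516709·10 = 33.392584
residual = y − ŷ = 28 − 33.392584 = -5.392584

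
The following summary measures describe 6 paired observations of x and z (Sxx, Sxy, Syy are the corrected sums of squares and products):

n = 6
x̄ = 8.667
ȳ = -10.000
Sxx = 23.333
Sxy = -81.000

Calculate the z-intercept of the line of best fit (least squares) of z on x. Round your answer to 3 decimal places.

20.087

b = Sxy/Sxx = -81/23.333 = -3.471478
a = ȳ − b·x̄ = -10 − (-3.471478)·8.667 = 20.087301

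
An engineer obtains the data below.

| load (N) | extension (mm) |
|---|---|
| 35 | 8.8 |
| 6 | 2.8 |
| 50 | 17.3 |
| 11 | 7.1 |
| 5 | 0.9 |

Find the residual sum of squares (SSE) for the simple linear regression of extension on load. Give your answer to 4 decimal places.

19.3684

n = 5, Σx = 107, Σy = 36.9, Σxy = 1272.4, Σx² = 3907, Σy² = 435.79
Sxx = Σx² − (Σx)²/n = 3907 − 2289.8 = 1617.2
Sxy = Σxy − (Σx)(Σy)/n = 1272.4 − 789.66 = 482.74
Syy = Σy² − (Σy)²/n = 435.79 − 272.322 = 163.468
b = Sxy/Sxx = 482.74/1617.2 = 0.298504
SSE = Syy − b·Sxy = 163.468 − 0.298504·482.74 = 19.368379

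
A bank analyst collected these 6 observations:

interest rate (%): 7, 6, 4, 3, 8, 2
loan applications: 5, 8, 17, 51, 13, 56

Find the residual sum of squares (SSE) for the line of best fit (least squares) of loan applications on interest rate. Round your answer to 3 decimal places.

644.714

n = 6, Σx = 30, Σy = 150, Σxy = 520, Σx² = 178, Σy² = 6284
Sxx = Σx² − (Σx)²/n = 178 − 150 = 28
Sxy = Σxy − (Σx)(Σy)/n = 520 − 750 = -230
Syy = Σy² − (Σy)²/n = 6284 − 3750 = 2534
b = Sxy/Sxx = -230/28 = -8.214286
SSE = Syy − b·Sxy = 2534 − (-8.214286)·(-230) = 644.714286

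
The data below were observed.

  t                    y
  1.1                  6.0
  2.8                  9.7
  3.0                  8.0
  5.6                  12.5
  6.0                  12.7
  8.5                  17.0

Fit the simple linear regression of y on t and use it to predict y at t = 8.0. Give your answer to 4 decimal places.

n = 6, Σx = 27, Σy = 65.9, Σxy = 348.46, Σx² = 157.66
Sxx = Σx² − (Σx)²/n = 157.66 − 121.5 = 36.16
Sxy = Σxy − (Σx)(Σy)/n = 348.46 − 296.55 = 51.91
b = Sxy/Sxx = 51.91/36.16 = 1.435564
a = ȳ − b·x̄ = 10.983333 − 1.435564·4.5 = 4.523295
ŷ(8.0) = a + b·8.0 = 4.523295 + 1.435564·8 = 16.007808

16.0078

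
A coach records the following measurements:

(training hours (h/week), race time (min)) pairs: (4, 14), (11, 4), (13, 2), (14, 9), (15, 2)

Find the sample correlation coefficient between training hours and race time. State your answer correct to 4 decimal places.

n = 5, Σx = 57, Σy = 31, Σxy = 282, Σx² = 727, Σy² = 301
Sxx = Σx² − (Σx)²/n = 727 − 649.8 = 77.2
Sxy = Σxy − (Σx)(Σy)/n = 282 − 353.4 = -71.4
Syy = Σy² − (Σy)²/n = 301 − 192.2 = 108.8
r = Sxy/√(Sxx·Syy) = -71.4/√(8399.36) = -71.4/91.648022 = -0.779068

-0.7791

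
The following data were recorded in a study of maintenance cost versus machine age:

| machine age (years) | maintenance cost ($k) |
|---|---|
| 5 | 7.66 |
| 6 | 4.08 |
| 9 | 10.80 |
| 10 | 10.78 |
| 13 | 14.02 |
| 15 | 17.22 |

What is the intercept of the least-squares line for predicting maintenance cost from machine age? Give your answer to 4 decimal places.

n = 6, Σx = 58, Σy = 64.56, Σxy = 708.34, Σx² = 636
Sxx = Σx² − (Σx)²/n = 636 − 560.666667 = 75.333333
Sxy = Σxy − (Σx)(Σy)/n = 708.34 − 624.08 = 84.26
b = Sxy/Sxx = 84.26/75.333333 = 1.118496
a = ȳ − b·x̄ = 10.76 − 1.118496·9.666667 = -0.052124

-0.0521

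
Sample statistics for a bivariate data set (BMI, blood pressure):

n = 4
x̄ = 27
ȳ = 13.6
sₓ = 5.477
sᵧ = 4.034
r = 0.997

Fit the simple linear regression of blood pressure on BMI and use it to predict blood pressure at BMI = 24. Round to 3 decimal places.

11.397

b = r · sᵧ/sₓ = 0.997 · 4.034/5.477 = 0.734325
a = ȳ − b·x̄ = 13.6 − 0.734325·27 = -6.226775
ŷ(24) = a + b·24 = -6.226775 + 0.734325·24 = 11.397025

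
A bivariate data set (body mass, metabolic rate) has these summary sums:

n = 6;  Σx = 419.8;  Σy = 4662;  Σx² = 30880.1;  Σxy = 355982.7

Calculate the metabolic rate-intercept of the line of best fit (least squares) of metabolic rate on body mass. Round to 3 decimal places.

-605.457

Sxx = Σx² − (Σx)²/n = 30880.1 − 29372.006667 = 1508.093333
Sxy = Σxy − (Σx)(Σy)/n = 355982.7 − 326184.6 = 29798.1
b = Sxy/Sxx = 29798.1/1508.093333 = 19.758790
a = ȳ − b·x̄ = 777 − 19.758790·69.966667 = -605.456698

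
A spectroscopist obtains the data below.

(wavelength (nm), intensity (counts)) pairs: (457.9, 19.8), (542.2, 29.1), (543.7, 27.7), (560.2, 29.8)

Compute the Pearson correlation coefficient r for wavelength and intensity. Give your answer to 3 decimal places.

0.990

n = 4, Σx = 2104, Σy = 106.4, Σxy = 56598.89, Σx² = 1113086.98, Σy² = 2894.18
Sxx = Σx² − (Σx)²/n = 1113086.98 − 1106704 = 6382.98
Sxy = Σxy − (Σx)(Σy)/n = 56598.89 − 55966.4 = 632.49
Syy = Σy² − (Σy)²/n = 2894.18 − 2830.24 = 63.94
r = Sxy/√(Sxx·Syy) = 632.49/√(408127.7412) = 632.49/638.848762 = 0.990047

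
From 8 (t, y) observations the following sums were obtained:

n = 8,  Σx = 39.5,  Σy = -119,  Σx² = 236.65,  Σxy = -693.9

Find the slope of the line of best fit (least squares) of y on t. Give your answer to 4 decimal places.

Sxx = Σx² − (Σx)²/n = 236.65 − 195.03125 = 41.61875
Sxy = Σxy − (Σx)(Σy)/n = -693.9 − (-587.5625) = -106.3375
b = Sxy/Sxx = -106.3375/41.61875 = -2.555038

-2.5550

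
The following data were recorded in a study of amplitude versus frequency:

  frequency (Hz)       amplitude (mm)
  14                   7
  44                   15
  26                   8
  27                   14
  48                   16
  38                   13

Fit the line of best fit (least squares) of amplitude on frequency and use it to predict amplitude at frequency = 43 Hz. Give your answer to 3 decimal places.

n = 6, Σx = 197, Σy = 73, Σxy = 2606, Σx² = 7285
Sxx = Σx² − (Σx)²/n = 7285 − 6468.166667 = 816.833333
Sxy = Σxy − (Σx)(Σy)/n = 2606 − 2396.833333 = 209.166667
b = Sxy/Sxx = 209.166667/816.833333 = 0.256070
a = ȳ − b·x̄ = 12.166667 − 0.256070·32.833333 = 3.759029
ŷ(43) = a + b·43 = 3.759029 + 0.256070·43 = 14.770047

14.770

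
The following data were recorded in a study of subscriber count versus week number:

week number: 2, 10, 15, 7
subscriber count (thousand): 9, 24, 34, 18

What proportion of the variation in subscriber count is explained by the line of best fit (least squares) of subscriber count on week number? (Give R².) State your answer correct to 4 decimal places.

0.9992

n = 4, Σx = 34, Σy = 85, Σxy = 894, Σx² = 378, Σy² = 2137
Sxx = Σx² − (Σx)²/n = 378 − 289 = 89
Sxy = Σxy − (Σx)(Σy)/n = 894 − 722.5 = 171.5
Syy = Σy² − (Σy)²/n = 2137 − 1806.25 = 330.75
R² = Sxy²/(Sxx·Syy) = (171.5)²/(89·330.75) = 0.999168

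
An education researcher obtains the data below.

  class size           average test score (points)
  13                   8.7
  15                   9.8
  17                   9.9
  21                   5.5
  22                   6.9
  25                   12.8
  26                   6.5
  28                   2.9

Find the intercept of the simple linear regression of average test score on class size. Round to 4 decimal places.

12.8421

n = 8, Σx = 167, Σy = 63, Σxy = 1265.9, Σx² = 3693
Sxx = Σx² − (Σx)²/n = 3693 − 3486.125 = 206.875
Sxy = Σxy − (Σx)(Σy)/n = 1265.9 − 1315.125 = -49.225
b = Sxy/Sxx = -49.225/206.875 = -0.237946
a = ȳ − b·x̄ = 7.875 − (-0.237946)·20.875 = 12.842115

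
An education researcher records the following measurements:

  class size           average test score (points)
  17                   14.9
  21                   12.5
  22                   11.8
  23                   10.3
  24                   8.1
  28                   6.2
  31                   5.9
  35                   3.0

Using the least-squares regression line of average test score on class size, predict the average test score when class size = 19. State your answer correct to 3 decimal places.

n = 8, Σx = 201, Σy = 72.7, Σxy = 1668.2, Σx² = 5289
Sxx = Σx² − (Σx)²/n = 5289 − 5050.125 = 238.875
Sxy = Σxy − (Σx)(Σy)/n = 1668.2 − 1826.5875 = -158.3875
b = Sxy/Sxx = -158.3875/238.875 = -0.663056
a = ȳ − b·x̄ = 9.0875 − (-0.663056)·25.125 = 25.746782
ŷ(19) = a + b·19 = 25.746782 + (-0.663056)·19 = 13.148718

13.149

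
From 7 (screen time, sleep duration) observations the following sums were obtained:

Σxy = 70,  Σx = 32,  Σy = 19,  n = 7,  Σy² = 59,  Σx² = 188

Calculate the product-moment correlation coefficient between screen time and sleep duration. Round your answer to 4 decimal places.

-0.9576

Sxx = Σx² − (Σx)²/n = 188 − 146.285714 = 41.714286
Sxy = Σxy − (Σx)(Σy)/n = 70 − 86.857143 = -16.857143
Syy = Σy² − (Σy)²/n = 59 − 51.571429 = 7.428571
r = Sxy/√(Sxx·Syy) = -16.857143/√(309.877551) = -16.857143/17.603339 = -0.957611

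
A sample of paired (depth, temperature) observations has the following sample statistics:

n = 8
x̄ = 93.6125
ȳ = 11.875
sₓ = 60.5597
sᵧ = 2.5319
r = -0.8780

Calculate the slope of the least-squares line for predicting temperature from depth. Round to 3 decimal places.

-0.037

b = r · sᵧ/sₓ = -0.878 · 2.5319/60.5597 = -0.036708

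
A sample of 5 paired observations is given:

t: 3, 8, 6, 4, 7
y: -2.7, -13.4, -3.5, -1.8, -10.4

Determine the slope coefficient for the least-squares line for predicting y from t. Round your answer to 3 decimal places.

-2.222

n = 5, Σx = 28, Σy = -31.8, Σxy = -216.3, Σx² = 174
Sxx = Σx² − (Σx)²/n = 174 − 156.8 = 17.2
Sxy = Σxy − (Σx)(Σy)/n = -216.3 − (-178.08) = -38.22
b = Sxy/Sxx = -38.22/17.2 = -2.222093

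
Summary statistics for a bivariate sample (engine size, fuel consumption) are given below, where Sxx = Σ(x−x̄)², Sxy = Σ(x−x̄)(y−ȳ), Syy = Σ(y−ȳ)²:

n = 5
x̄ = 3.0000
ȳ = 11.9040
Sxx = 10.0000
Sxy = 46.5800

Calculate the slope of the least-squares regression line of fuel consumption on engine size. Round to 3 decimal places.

b = Sxy/Sxx = 46.58/10 = 4.658

4.658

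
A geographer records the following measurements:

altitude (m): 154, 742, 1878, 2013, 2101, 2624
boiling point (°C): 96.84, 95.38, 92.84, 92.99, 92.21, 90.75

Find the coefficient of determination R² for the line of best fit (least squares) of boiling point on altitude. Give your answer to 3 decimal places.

0.985

n = 6, Σx = 9512, Σy = 561.01, Σxy = 879088.92, Σx² = 19452910, Σy² = 52479.9823
Sxx = Σx² − (Σx)²/n = 19452910 − 15079690.666667 = 4373219.333333
Sxy = Σxy − (Σx)(Σy)/n = 879088.92 − 889387.853333 = -10298.933333
Syy = Σy² − (Σy)²/n = 52479.9823 − 52455.370017 = 24.612283
R² = Sxy²/(Sxx·Syy) = (-10298.933333)²/(4373219.333333·24.612283) = 0.985443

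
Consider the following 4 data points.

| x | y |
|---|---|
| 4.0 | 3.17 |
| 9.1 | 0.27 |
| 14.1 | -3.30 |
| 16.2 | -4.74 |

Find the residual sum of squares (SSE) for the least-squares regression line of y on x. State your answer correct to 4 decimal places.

0.1103

n = 4, Σx = 43.4, Σy = -4.6, Σxy = -108.181, Σx² = 560.06, Σy² = 43.4794
Sxx = Σx² − (Σx)²/n = 560.06 − 470.89 = 89.17
Sxy = Σxy − (Σx)(Σy)/n = -108.181 − (-49.91) = -58.271
Syy = Σy² − (Σy)²/n = 43.4794 − 5.29 = 38.1894
b = Sxy/Sxx = -58.271/89.17 = -0.653482
SSE = Syy − b·Sxy = 38.1894 − (-0.653482)·(-58.271) = 0.110344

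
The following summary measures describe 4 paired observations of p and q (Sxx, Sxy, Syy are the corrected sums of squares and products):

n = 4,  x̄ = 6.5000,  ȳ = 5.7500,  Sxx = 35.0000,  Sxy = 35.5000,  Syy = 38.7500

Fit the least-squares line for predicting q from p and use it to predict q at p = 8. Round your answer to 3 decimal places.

7.271

b = Sxy/Sxx = 35.5/35 = 1.014286
a = ȳ − b·x̄ = 5.75 − 1.014286·6.5 = -0.842857
ŷ(8) = a + b·8 = -0.842857 + 1.014286·8 = 7.271429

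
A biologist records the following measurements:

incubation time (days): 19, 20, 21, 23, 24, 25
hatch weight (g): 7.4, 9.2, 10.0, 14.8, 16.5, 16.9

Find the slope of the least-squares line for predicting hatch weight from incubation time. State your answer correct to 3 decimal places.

1.711

n = 6, Σx = 132, Σy = 74.8, Σxy = 1693.5, Σx² = 2932
Sxx = Σx² − (Σx)²/n = 2932 − 2904 = 28
Sxy = Σxy − (Σx)(Σy)/n = 1693.5 − 1645.6 = 47.9
b = Sxy/Sxx = 47.9/28 = 1.710714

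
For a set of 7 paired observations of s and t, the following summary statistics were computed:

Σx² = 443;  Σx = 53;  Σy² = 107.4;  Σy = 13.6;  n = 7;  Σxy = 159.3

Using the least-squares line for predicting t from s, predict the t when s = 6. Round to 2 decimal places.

-0.18

Sxx = Σx² − (Σx)²/n = 443 − 401.285714 = 41.714286
Sxy = Σxy − (Σx)(Σy)/n = 159.3 − 102.971429 = 56.328571
b = Sxy/Sxx = 56.328571/41.714286 = 1.350342
a = ȳ − b·x̄ = 1.942857 − 1.350342·7.571429 = -8.281164
ŷ(6) = a + b·6 = -8.281164 + 1.350342·6 = -0.179110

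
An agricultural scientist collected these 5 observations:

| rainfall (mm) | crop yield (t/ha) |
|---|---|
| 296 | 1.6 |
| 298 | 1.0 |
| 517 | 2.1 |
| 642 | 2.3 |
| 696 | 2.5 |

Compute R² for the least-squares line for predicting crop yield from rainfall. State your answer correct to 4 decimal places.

n = 5, Σx = 2449, Σy = 9.5, Σxy = 5073.9, Σx² = 1340289, Σy² = 19.51
Sxx = Σx² − (Σx)²/n = 1340289 − 1199520.2 = 140768.8
Sxy = Σxy − (Σx)(Σy)/n = 5073.9 − 4653.1 = 420.8
Syy = Σy² − (Σy)²/n = 19.51 − 18.05 = 1.46
R² = Sxy²/(Sxx·Syy) = (420.8)²/(140768.8·1.46) = 0.861573

0.8616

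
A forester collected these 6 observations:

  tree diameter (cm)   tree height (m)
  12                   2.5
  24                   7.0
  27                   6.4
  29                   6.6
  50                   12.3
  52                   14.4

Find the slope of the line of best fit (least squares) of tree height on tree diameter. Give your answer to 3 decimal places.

n = 6, Σx = 194, Σy = 49.2, Σxy = 1926, Σx² = 7494
Sxx = Σx² − (Σx)²/n = 7494 − 6272.666667 = 1221.333333
Sxy = Σxy − (Σx)(Σy)/n = 1926 − 1590.8 = 335.2
b = Sxy/Sxx = 335.2/1221.333333 = 0.274454

0.274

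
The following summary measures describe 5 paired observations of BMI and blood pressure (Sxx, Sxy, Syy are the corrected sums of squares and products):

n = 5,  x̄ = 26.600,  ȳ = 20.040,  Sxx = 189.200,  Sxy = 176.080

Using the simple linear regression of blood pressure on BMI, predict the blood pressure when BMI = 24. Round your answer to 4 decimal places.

b = Sxy/Sxx = 176.08/189.2 = 0.930655
a = ȳ − b·x̄ = 20.04 − 0.930655·26.6 = -4.715433
ŷ(24) = a + b·24 = -4.715433 + 0.930655·24 = 17.620296

17.6203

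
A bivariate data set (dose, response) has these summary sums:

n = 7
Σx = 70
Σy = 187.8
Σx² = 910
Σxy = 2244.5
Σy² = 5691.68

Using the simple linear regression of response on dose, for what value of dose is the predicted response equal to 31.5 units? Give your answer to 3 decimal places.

Sxx = Σx² − (Σx)²/n = 910 − 700 = 210
Sxy = Σxy − (Σx)(Σy)/n = 2244.5 − 1878 = 366.5
b = Sxy/Sxx = 366.5/210 = 1.745238
a = ȳ − b·x̄ = 26.828571 − 1.745238·10 = 9.376190
Set a + b·x = 31.5: x = (31.5 − 9.376190) / 1.745238 = 12.676671

12.677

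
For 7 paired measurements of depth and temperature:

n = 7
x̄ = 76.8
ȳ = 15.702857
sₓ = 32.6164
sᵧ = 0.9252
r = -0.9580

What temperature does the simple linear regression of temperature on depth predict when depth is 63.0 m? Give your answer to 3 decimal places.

16.078

b = r · sᵧ/sₓ = -0.958 · 0.9252/32.6164 = -0.027175
a = ȳ − b·x̄ = 15.702857 − (-0.027175)·76.8 = 17.789876
ŷ(63.0) = a + b·63.0 = 17.789876 + (-0.027175)·63 = 16.077868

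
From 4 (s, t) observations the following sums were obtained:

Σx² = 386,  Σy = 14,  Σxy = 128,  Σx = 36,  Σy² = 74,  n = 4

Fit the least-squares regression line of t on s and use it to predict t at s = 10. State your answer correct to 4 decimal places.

3.5323

Sxx = Σx² − (Σx)²/n = 386 − 324 = 62
Sxy = Σxy − (Σx)(Σy)/n = 128 − 126 = 2
b = Sxy/Sxx = 2/62 = 0.032258
a = ȳ − b·x̄ = 3.5 − 0.032258·9 = 3.209677
ŷ(10) = a + b·10 = 3.209677 + 0.032258·10 = 3.532258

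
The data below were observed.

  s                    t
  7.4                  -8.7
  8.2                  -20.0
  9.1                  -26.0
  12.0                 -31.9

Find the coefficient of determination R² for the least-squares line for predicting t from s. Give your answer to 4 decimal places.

0.7961

n = 4, Σx = 36.7, Σy = -86.6, Σxy = -847.78, Σx² = 348.81, Σy² = 2169.3
Sxx = Σx² − (Σx)²/n = 348.81 − 336.7225 = 12.0875
Sxy = Σxy − (Σx)(Σy)/n = -847.78 − (-794.555) = -53.225
Syy = Σy² − (Σy)²/n = 2169.3 − 1874.89 = 294.41
R² = Sxy²/(Sxx·Syy) = (-53.225)²/(12.0875·294.41) = 0.796054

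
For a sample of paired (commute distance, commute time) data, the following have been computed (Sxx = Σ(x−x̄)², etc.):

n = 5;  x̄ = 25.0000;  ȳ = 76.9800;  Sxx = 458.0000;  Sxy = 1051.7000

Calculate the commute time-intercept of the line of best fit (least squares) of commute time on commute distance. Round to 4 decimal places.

b = Sxy/Sxx = 1051.7/458 = 2.296288
a = ȳ − b·x̄ = 76.98 − 2.296288·25 = 19.572795

19.5728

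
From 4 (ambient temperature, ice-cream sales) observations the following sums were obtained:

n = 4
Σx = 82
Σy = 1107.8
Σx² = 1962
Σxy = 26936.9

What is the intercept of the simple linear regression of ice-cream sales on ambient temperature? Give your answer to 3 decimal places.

-31.425

Sxx = Σx² − (Σx)²/n = 1962 − 1681 = 281
Sxy = Σxy − (Σx)(Σy)/n = 26936.9 − 22709.9 = 4227
b = Sxy/Sxx = 4227/281 = 15.042705
a = ȳ − b·x̄ = 276.95 − 15.042705·20.5 = -31.425445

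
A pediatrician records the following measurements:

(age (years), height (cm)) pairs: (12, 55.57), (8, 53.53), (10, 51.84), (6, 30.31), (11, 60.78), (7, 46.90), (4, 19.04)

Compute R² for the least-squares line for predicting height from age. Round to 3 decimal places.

n = 7, Σx = 58, Σy = 317.97, Σxy = 2868.38, Σx² = 530, Σy² = 15815.9075
Sxx = Σx² − (Σx)²/n = 530 − 480.571429 = 49.428571
Sxy = Σxy − (Σx)(Σy)/n = 2868.38 − 2634.608571 = 233.771429
Syy = Σy² − (Σy)²/n = 15815.9075 − 14443.560129 = 1372.347371
R² = Sxy²/(Sxx·Syy) = (233.771429)²/(49.428571·1372.347371) = 0.805639

0.806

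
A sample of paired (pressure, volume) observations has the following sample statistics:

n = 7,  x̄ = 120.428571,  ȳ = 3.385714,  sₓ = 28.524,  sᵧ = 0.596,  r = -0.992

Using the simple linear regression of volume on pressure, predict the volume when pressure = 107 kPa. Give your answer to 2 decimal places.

b = r · sᵧ/sₓ = -0.992 · 0.596/28.524 = -0.020728
a = ȳ − b·x̄ = 3.385714 − (-0.020728)·120.428571 = 5.881901
ŷ(107) = a + b·107 = 5.881901 + (-0.020728)·107 = 3.664055

3.66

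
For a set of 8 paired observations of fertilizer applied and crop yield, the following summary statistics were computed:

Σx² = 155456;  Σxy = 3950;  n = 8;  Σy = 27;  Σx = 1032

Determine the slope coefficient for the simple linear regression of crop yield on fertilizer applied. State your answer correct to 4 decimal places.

0.0209

Sxx = Σx² − (Σx)²/n = 155456 − 133128 = 22328
Sxy = Σxy − (Σx)(Σy)/n = 3950 − 3483 = 467
b = Sxy/Sxx = 467/22328 = 0.020915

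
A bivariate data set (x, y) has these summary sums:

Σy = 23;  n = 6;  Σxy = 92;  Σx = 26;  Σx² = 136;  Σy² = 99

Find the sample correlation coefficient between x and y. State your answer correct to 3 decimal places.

-0.482

Sxx = Σx² − (Σx)²/n = 136 − 112.666667 = 23.333333
Sxy = Σxy − (Σx)(Σy)/n = 92 − 99.666667 = -7.666667
Syy = Σy² − (Σy)²/n = 99 − 88.166667 = 10.833333
r = Sxy/√(Sxx·Syy) = -7.666667/√(252.777778) = -7.666667/15.898987 = -0.482211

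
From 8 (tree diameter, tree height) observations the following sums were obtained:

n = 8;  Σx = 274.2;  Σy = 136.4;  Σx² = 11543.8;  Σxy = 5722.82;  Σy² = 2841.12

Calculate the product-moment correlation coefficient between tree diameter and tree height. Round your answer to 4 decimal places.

Sxx = Σx² − (Σx)²/n = 11543.8 − 9398.205 = 2145.595
Sxy = Σxy − (Σx)(Σy)/n = 5722.82 − 4675.11 = 1047.71
Syy = Σy² − (Σy)²/n = 2841.12 − 2325.62 = 515.5
r = Sxy/√(Sxx·Syy) = 1047.71/√(1106054.2225) = 1047.71/1051.691125 = 0.996215

0.9962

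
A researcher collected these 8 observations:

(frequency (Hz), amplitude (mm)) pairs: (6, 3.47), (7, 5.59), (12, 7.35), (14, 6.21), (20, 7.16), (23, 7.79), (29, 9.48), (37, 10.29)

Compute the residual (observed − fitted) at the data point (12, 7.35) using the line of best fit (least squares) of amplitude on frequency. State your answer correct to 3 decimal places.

1.381

n = 8, Σx = 148, Σy = 57.34, Σxy = 1213.11, Σx² = 3564
Sxx = Σx² − (Σx)²/n = 3564 − 2738 = 826
Sxy = Σxy − (Σx)(Σy)/n = 1213.11 − 1060.79 = 152.32
b = Sxy/Sxx = 152.32/826 = 0.184407
a = ȳ − b·x̄ = 7.1675 − 0.184407·18.5 = 3.755975
ŷ(12) = 3.755975 + 0.184407·12 = 5.968856
residual = y − ŷ = 7.35 − 5.968856 = 1.381144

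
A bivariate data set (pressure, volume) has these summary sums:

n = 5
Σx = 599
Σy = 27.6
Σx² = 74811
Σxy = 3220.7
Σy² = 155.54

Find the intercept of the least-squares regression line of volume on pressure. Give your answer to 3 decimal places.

Sxx = Σx² − (Σx)²/n = 74811 − 71760.2 = 3050.8
Sxy = Σxy − (Σx)(Σy)/n = 3220.7 − 3306.48 = -85.78
b = Sxy/Sxx = -85.78/3050.8 = -0.028117
a = ȳ − b·x̄ = 5.52 − (-0.028117)·119.8 = 8.888442

8.888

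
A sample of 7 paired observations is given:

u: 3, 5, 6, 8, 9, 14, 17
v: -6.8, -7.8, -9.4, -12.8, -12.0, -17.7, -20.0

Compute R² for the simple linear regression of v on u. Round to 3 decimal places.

0.981

n = 7, Σx = 62, Σy = -86.5, Σxy = -914, Σx² = 700, Σy² = 1216.57
Sxx = Σx² − (Σx)²/n = 700 − 549.142857 = 150.857143
Sxy = Σxy − (Σx)(Σy)/n = -914 − (-766.142857) = -147.857143
Syy = Σy² − (Σy)²/n = 1216.57 − 1068.892857 = 147.677143
R² = Sxy²/(Sxx·Syy) = (-147.857143)²/(150.857143·147.677143) = 0.981308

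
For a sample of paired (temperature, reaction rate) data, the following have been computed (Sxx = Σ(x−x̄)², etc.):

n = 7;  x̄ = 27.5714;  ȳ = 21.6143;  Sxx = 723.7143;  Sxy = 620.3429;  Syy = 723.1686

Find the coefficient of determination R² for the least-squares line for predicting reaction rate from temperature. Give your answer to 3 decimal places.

0.735

R² = Sxy²/(Sxx·Syy) = (620.3429)²/(723.7143·723.1686) = 0.735287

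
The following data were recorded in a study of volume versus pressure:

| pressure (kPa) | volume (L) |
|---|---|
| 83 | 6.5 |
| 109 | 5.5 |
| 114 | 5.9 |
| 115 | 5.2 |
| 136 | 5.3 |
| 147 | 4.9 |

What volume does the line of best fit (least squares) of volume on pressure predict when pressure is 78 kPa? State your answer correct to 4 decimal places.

n = 6, Σx = 704, Σy = 33.3, Σxy = 3850.7, Σx² = 85096
Sxx = Σx² − (Σx)²/n = 85096 − 82602.666667 = 2493.333333
Sxy = Σxy − (Σx)(Σy)/n = 3850.7 − 3907.2 = -56.5
b = Sxy/Sxx = -56.5/2493.333333 = -0.022660
a = ȳ − b·x̄ = 5.55 − (-0.022660)·117.333333 = 8.208824
ŷ(78) = a + b·78 = 8.208824 + (-0.022660)·78 = 6.441310

6.4413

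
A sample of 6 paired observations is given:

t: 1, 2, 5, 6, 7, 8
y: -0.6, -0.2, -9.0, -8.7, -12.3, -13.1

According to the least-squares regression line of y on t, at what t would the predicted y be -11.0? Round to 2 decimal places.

n = 6, Σx = 29, Σy = -43.9, Σxy = -289.1, Σx² = 179
Sxx = Σx² − (Σx)²/n = 179 − 140.166667 = 38.833333
Sxy = Σxy − (Σx)(Σy)/n = -289.1 − (-212.183333) = -76.916667
b = Sxy/Sxx = -76.916667/38.833333 = -1.980687
a = ȳ − b·x̄ = -7.316667 − (-1.980687)·4.833333 = 2.256652
Set a + b·x = -11.0: x = (-11.0 − 2.256652) / (-1.980687) = 6.692958

6.69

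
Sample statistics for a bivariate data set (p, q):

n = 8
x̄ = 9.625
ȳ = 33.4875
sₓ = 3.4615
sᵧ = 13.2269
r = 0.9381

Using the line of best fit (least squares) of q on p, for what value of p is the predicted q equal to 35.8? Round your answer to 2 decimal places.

10.27

b = r · sᵧ/sₓ = 0.9381 · 13.2269/3.4615 = 3.584618
a = ȳ − b·x̄ = 33.4875 − 3.584618·9.625 = -1.014447
Set a + b·x = 35.8: x = (35.8 − (-1.014447)) / 3.584618 = 10.270118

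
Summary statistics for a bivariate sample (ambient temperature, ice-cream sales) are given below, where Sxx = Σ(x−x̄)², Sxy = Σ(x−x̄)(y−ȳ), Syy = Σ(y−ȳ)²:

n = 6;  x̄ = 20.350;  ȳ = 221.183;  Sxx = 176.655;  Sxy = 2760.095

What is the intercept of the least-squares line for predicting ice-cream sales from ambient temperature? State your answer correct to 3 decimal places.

-96.770

b = Sxy/Sxx = 2760.095/176.655 = 15.624211
a = ȳ − b·x̄ = 221.183 − 15.624211·20.35 = -96.769695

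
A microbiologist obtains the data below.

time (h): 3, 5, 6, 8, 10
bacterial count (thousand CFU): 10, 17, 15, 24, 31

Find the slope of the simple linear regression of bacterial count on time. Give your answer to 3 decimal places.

n = 5, Σx = 32, Σy = 97, Σxy = 707, Σx² = 234
Sxx = Σx² − (Σx)²/n = 234 − 204.8 = 29.2
Sxy = Σxy − (Σx)(Σy)/n = 707 − 620.8 = 86.2
b = Sxy/Sxx = 86.2/29.2 = 2.952055

2.952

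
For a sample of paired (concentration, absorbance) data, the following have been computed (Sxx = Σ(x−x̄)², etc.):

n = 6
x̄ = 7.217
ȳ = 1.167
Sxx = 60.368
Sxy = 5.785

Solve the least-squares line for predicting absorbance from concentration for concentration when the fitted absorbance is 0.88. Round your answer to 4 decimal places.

4.2221

b = Sxy/Sxx = 5.785/60.368 = 0.095829
a = ȳ − b·x̄ = 1.167 − 0.095829·7.217 = 0.475403
Set a + b·x = 0.88: x = (0.88 − 0.475403) / 0.095829 = 4.222079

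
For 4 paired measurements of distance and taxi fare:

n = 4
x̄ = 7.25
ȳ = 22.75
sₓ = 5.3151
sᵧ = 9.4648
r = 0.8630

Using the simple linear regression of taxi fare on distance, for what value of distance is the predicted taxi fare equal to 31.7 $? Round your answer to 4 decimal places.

13.0739

b = r · sᵧ/sₓ = 0.863 · 9.4648/5.3151 = 1.536777
a = ȳ − b·x̄ = 22.75 − 1.536777·7.25 = 11.608368
Set a + b·x = 31.7: x = (31.7 − 11.608368) / 1.536777 = 13.073878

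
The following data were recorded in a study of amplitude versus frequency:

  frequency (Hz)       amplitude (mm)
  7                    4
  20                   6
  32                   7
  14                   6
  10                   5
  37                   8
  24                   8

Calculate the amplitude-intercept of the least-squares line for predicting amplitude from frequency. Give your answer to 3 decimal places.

3.854

n = 7, Σx = 144, Σy = 44, Σxy = 994, Σx² = 3714
Sxx = Σx² − (Σx)²/n = 3714 − 2962.285714 = 751.714286
Sxy = Σxy − (Σx)(Σy)/n = 994 − 905.142857 = 88.857143
b = Sxy/Sxx = 88.857143/751.714286 = 0.118206
a = ȳ − b·x̄ = 6.285714 − 0.118206·20.571429 = 3.854048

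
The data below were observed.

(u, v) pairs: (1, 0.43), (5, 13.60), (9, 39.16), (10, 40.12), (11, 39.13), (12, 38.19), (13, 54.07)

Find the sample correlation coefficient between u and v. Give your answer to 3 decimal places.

0.967

n = 7, Σx = 61, Σy = 224.7, Σxy = 2413.69, Σx² = 641, Σy² = 9241.4628
Sxx = Σx² − (Σx)²/n = 641 − 531.571429 = 109.428571
Sxy = Σxy − (Σx)(Σy)/n = 2413.69 − 1958.1 = 455.59
Syy = Σy² − (Σy)²/n = 9241.4628 − 7212.87 = 2028.5928
r = Sxy/√(Sxx·Syy) = 455.59/√(221986.012114) = 455.59/471.153916 = 0.966966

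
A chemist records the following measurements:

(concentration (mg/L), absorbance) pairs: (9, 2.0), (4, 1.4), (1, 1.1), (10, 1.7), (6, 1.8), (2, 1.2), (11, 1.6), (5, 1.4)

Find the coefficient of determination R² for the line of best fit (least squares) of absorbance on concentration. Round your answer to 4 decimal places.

n = 8, Σx = 48, Σy = 12.2, Σxy = 79.5, Σx² = 384, Σy² = 19.26
Sxx = Σx² − (Σx)²/n = 384 − 288 = 96
Sxy = Σxy − (Σx)(Σy)/n = 79.5 − 73.2 = 6.3
Syy = Σy² − (Σy)²/n = 19.26 − 18.605 = 0.655
R² = Sxy²/(Sxx·Syy) = (6.3)²/(96·0.655) = 0.631202

0.6312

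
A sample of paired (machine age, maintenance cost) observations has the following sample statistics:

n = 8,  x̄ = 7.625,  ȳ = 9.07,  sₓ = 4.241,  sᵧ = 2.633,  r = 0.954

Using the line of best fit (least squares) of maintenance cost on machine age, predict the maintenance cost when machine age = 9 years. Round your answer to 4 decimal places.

b = r · sᵧ/sₓ = 0.954 · 2.633/4.241 = 0.592285
a = ȳ − b·x̄ = 9.07 − 0.592285·7.625 = 4.553825
ŷ(9) = a + b·9 = 4.553825 + 0.592285·9 = 9.884392

9.8844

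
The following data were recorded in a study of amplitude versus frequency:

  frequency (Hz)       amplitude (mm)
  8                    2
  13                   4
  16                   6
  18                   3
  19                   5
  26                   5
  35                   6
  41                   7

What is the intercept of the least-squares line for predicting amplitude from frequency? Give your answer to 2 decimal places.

2.16

n = 8, Σx = 176, Σy = 38, Σxy = 940, Σx² = 4756
Sxx = Σx² − (Σx)²/n = 4756 − 3872 = 884
Sxy = Σxy − (Σx)(Σy)/n = 940 − 836 = 104
b = Sxy/Sxx = 104/884 = 0.117647
a = ȳ − b·x̄ = 4.75 − 0.117647·22 = 2.161765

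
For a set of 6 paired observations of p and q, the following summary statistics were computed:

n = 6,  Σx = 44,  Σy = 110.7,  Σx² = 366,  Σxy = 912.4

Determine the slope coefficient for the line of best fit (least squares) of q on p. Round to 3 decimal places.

2.322

Sxx = Σx² − (Σx)²/n = 366 − 322.666667 = 43.333333
Sxy = Σxy − (Σx)(Σy)/n = 912.4 − 811.8 = 100.6
b = Sxy/Sxx = 100.6/43.333333 = 2.321538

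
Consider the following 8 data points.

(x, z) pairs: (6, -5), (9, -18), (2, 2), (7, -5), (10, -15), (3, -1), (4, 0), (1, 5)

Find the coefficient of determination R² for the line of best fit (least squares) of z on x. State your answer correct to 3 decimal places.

0.904

n = 8, Σx = 42, Σy = -37, Σxy = -371, Σx² = 296, Σy² = 629
Sxx = Σx² − (Σx)²/n = 296 − 220.5 = 75.5
Sxy = Σxy − (Σx)(Σy)/n = -371 − (-194.25) = -176.75
Syy = Σy² − (Σy)²/n = 629 − 171.125 = 457.875
R² = Sxy²/(Sxx·Syy) = (-176.75)²/(75.5·457.875) = 0.903701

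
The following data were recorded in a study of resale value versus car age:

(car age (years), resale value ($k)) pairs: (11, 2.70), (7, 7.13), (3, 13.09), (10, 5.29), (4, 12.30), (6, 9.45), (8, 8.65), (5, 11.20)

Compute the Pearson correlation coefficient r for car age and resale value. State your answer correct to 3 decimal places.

n = 8, Σx = 54, Σy = 69.81, Σxy = 402.88, Σx² = 420, Σy² = 698.3141
Sxx = Σx² − (Σx)²/n = 420 − 364.5 = 55.5
Sxy = Σxy − (Σx)(Σy)/n = 402.88 − 471.2175 = -68.3375
Syy = Σy² − (Σy)²/n = 698.3141 − 609.179512 = 89.134587
r = Sxy/√(Sxx·Syy) = -68.3375/√(4946.969606) = -68.3375/70.334697 = -0.971604

-0.972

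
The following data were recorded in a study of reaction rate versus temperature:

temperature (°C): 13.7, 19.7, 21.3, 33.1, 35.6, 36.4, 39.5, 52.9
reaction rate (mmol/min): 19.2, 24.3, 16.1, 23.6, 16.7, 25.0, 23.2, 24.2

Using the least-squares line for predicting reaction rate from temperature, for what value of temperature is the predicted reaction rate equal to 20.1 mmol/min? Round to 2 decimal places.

19.56

n = 8, Σx = 252.2, Σy = 172.3, Σxy = 5566.94, Σx² = 9076.06
Sxx = Σx² − (Σx)²/n = 9076.06 − 7950.605 = 1125.455
Sxy = Σxy − (Σx)(Σy)/n = 5566.94 − 5431.7575 = 135.1825
b = Sxy/Sxx = 135.1825/1125.455 = 0.120114
a = ȳ − b·x̄ = 21.5375 − 0.120114·31.525 = 17.750917
Set a + b·x = 20.1: x = (20.1 − 17.750917) / 0.120114 = 19.557167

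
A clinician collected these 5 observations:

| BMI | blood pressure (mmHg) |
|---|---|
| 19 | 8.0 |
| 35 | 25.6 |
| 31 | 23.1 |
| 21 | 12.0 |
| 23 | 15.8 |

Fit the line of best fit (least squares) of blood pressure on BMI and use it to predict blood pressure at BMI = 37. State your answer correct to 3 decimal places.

28.729

n = 5, Σx = 129, Σy = 84.5, Σxy = 2379.5, Σx² = 3517
Sxx = Σx² − (Σx)²/n = 3517 − 3328.2 = 188.8
Sxy = Σxy − (Σx)(Σy)/n = 2379.5 − 2180.1 = 199.4
b = Sxy/Sxx = 199.4/188.8 = 1.056144
a = ȳ − b·x̄ = 16.9 − 1.056144·25.8 = -10.348517
ŷ(37) = a + b·37 = -10.348517 + 1.056144·37 = 28.728814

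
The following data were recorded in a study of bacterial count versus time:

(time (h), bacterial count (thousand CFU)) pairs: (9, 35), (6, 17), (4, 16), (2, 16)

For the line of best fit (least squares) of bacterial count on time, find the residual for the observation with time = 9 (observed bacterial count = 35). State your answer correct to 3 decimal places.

3.907

n = 4, Σx = 21, Σy = 84, Σxy = 513, Σx² = 137
Sxx = Σx² − (Σx)²/n = 137 − 110.25 = 26.75
Sxy = Σxy − (Σx)(Σy)/n = 513 − 441 = 72
b = Sxy/Sxx = 72/26.75 = 2.691589
a = ȳ − b·x̄ = 21 − 2.691589·5.25 = 6.869159
ŷ(9) = 6.869159 + 2.691589·9 = 31.093458
residual = y − ŷ = 35 − 31.093458 = 3.906542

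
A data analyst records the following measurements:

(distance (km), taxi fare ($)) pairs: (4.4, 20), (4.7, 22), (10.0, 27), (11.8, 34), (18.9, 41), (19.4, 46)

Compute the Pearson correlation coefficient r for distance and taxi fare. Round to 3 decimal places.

n = 6, Σx = 69.2, Σy = 190, Σxy = 2529.9, Σx² = 1014.26, Σy² = 6566
Sxx = Σx² − (Σx)²/n = 1014.26 − 798.106667 = 216.153333
Sxy = Σxy − (Σx)(Σy)/n = 2529.9 − 2191.333333 = 338.566667
Syy = Σy² − (Σy)²/n = 6566 − 6016.666667 = 549.333333
r = Sxy/√(Sxx·Syy) = 338.566667/√(118740.231111) = 338.566667/344.587044 = 0.982529

0.983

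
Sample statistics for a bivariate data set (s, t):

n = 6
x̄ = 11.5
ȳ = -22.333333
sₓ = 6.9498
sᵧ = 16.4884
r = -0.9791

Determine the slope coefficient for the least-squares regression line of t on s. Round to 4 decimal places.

b = r · sᵧ/sₓ = -0.9791 · 16.4884/6.9498 = -2.322915

-2.3229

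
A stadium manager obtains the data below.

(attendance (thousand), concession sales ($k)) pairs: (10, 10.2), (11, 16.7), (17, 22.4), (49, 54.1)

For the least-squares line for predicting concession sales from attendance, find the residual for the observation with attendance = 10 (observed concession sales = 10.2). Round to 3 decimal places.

-3.327

n = 4, Σx = 87, Σy = 103.4, Σxy = 3317.4, Σx² = 2911
Sxx = Σx² − (Σx)²/n = 2911 − 1892.25 = 1018.75
Sxy = Σxy − (Σx)(Σy)/n = 3317.4 − 2248.95 = 1068.45
b = Sxy/Sxx = 1068.45/1018.75 = 1.048785
a = ȳ − b·x̄ = 25.85 − 1.048785·21.75 = 3.038920
ŷ(10) = 3.038920 + 1.048785·10 = 13.526773
residual = y − ŷ = 10.2 − 13.526773 = -3.326773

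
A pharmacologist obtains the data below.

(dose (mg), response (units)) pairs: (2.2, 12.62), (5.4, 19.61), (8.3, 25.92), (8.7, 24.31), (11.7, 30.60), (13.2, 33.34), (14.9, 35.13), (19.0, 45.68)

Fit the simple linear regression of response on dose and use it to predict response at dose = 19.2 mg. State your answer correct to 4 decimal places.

n = 8, Σx = 83.4, Σy = 227.21, Σxy = 2749.756, Σx² = 1072.72
Sxx = Σx² − (Σx)²/n = 1072.72 − 869.445 = 203.275
Sxy = Σxy − (Σx)(Σy)/n = 2749.756 − 2368.66425 = 381.09175
b = Sxy/Sxx = 381.09175/203.275 = 1.874760
a = ȳ − b·x̄ = 28.40125 − 1.874760·10.425 = 8.856882
ŷ(19.2) = a + b·19.2 = 8.856882 + 1.874760·19.2 = 44.852265

44.8523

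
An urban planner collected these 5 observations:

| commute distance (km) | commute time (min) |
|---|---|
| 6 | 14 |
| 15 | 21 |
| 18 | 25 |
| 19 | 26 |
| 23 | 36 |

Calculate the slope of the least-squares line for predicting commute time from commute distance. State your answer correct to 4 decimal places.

n = 5, Σx = 81, Σy = 122, Σxy = 2171, Σx² = 1475
Sxx = Σx² − (Σx)²/n = 1475 − 1312.2 = 162.8
Sxy = Σxy − (Σx)(Σy)/n = 2171 − 1976.4 = 194.6
b = Sxy/Sxx = 194.6/162.8 = 1.195332

1.1953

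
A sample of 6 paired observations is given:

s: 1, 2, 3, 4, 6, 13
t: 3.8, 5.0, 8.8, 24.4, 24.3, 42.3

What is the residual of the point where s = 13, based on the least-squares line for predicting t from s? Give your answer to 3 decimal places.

n = 6, Σx = 29, Σy = 108.6, Σxy = 833.5, Σx² = 235
Sxx = Σx² − (Σx)²/n = 235 − 140.166667 = 94.833333
Sxy = Σxy − (Σx)(Σy)/n = 833.5 − 524.9 = 308.6
b = Sxy/Sxx = 308.6/94.833333 = 3.254130
a = ȳ − b·x̄ = 18.1 − 3.254130·4.833333 = 2.371705
ŷ(13) = 2.371705 + 3.254130·13 = 44.675395
residual = y − ŷ = 42.3 − 44.675395 = -2.375395

-2.375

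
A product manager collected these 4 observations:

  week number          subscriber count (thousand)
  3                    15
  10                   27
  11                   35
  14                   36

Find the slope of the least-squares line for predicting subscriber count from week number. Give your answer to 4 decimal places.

2.0077

n = 4, Σx = 38, Σy = 113, Σxy = 1204, Σx² = 426
Sxx = Σx² − (Σx)²/n = 426 − 361 = 65
Sxy = Σxy − (Σx)(Σy)/n = 1204 − 1073.5 = 130.5
b = Sxy/Sxx = 130.5/65 = 2.007692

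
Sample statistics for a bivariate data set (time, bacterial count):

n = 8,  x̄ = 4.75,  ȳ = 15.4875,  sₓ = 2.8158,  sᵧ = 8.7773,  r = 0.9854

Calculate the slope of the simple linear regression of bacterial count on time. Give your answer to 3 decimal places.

b = r · sᵧ/sₓ = 0.9854 · 8.7773/2.8158 = 3.071650

3.072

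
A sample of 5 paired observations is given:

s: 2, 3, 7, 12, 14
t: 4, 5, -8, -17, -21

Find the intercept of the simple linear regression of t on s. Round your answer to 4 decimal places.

n = 5, Σx = 38, Σy = -37, Σxy = -531, Σx² = 402
Sxx = Σx² − (Σx)²/n = 402 − 288.8 = 113.2
Sxy = Σxy − (Σx)(Σy)/n = -531 − (-281.2) = -249.8
b = Sxy/Sxx = -249.8/113.2 = -2.206714
a = ȳ − b·x̄ = -7.4 − (-2.206714)·7.6 = 9.371025

9.3710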